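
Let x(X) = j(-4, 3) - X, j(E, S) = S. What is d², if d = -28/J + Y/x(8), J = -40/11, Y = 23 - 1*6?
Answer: 1849/100 ≈ 18.490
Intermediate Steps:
Y = 17 (Y = 23 - 6 = 17)
x(X) = 3 - X
J = -40/11 (J = -40*1/11 = -40/11 ≈ -3.6364)
d = 43/10 (d = -28/(-40/11) + 17/(3 - 1*8) = -28*(-11/40) + 17/(3 - 8) = 77/10 + 17/(-5) = 77/10 + 17*(-⅕) = 77/10 - 17/5 = 43/10 ≈ 4.3000)
d² = (43/10)² = 1849/100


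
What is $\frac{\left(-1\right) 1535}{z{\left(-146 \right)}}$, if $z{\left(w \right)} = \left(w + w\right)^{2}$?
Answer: $- \frac{1535}{85264} \approx -0.018003$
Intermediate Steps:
$z{\left(w \right)} = 4 w^{2}$ ($z{\left(w \right)} = \left(2 w\right)^{2} = 4 w^{2}$)
$\frac{\left(-1\right) 1535}{z{\left(-146 \right)}} = \frac{\left(-1\right) 1535}{4 \left(-146\right)^{2}} = - \frac{1535}{4 \cdot 21316} = - \frac{1535}{85264}$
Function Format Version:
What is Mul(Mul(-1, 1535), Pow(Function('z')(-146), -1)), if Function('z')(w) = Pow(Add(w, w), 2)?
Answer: Rational(-1535, 85264) ≈ -0.018003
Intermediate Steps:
Function('z')(w) = Mul(4, Pow(w, 2)) (Function('z')(w) = Pow(Mul(2, w), 2) = Mul(4, Pow(w, 2)))
Mul(Mul(-1, 1535), Pow(Function('z')(-146), -1)) = Mul(Mul(-1, 1535), Pow(Mul(4, Pow(-146, 2)), -1)) = Mul(-1535, Pow(Mul(4, 21316), -1)) = Mul(-1535, Pow(85264, -1)) = Mul(-1535, Rational(1, 85264)) = Rational(-1535, 85264)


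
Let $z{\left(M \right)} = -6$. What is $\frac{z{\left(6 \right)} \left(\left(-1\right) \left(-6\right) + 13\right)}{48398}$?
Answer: $- \frac{57}{24199} \approx -0.0023555$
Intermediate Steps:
$\frac{z{\left(6 \right)} \left(\left(-1\right) \left(-6\right) + 13\right)}{48398} = \frac{\left(-6\right) \left(\left(-1\right) \left(-6\right) + 13\right)}{48398} = - 6 \left(6 + 13\right) \frac{1}{48398} = \left(-6\right) 19 \cdot \frac{1}{48398} = \left(-114\right) \frac{1}{48398} = - \frac{57}{24199}$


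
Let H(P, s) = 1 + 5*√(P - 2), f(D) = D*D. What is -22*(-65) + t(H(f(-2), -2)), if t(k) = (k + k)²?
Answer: 1634 + 40*√2 ≈ 1690.6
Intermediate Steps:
f(D) = D²
H(P, s) = 1 + 5*√(-2 + P)
t(k) = 4*k² (t(k) = (2*k)² = 4*k²)
-22*(-65) + t(H(f(-2), -2)) = -22*(-65) + 4*(1 + 5*√(-2 + (-2)²))² = 1430 + 4*(1 + 5*√(-2 + 4))² = 1430 + 4*(1 + 5*√2)²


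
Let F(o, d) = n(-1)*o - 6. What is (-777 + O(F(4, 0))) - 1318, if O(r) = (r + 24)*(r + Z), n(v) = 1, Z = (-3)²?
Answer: -1941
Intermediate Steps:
Z = 9
F(o, d) = -6 + o (F(o, d) = 1*o - 6 = o - 6 = -6 + o)
O(r) = (9 + r)*(24 + r) (O(r) = (r + 24)*(r + 9) = (24 + r)*(9 + r) = (9 + r)*(24 + r))
(-777 + O(F(4, 0))) - 1318 = (-777 + (216 + (-6 + 4)² + 33*(-6 + 4))) - 1318 = (-777 + (216 + (-2)² + 33*(-2))) - 1318 = (-777 + (216 + 4 - 66)) - 1318 = (-777 + 154) - 1318 = -623 - 1318 = -1941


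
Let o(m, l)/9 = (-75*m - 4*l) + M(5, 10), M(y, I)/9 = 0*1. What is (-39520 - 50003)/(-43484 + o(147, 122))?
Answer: 89523/147101 ≈ 0.60858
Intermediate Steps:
M(y, I) = 0 (M(y, I) = 9*(0*1) = 9*0 = 0)
o(m, l) = -675*m - 36*l (o(m, l) = 9*((-75*m - 4*l) + 0) = 9*(-75*m - 4*l) = -675*m - 36*l)
(-39520 - 50003)/(-43484 + o(147, 122)) = (-39520 - 50003)/(-43484 + (-675*147 - 36*122)) = -89523/(-43484 + (-99225 - 4392)) = -89523/(-43484 - 103617) = -89523/(-147101) = -89523*(-1/147101) = 89523/147101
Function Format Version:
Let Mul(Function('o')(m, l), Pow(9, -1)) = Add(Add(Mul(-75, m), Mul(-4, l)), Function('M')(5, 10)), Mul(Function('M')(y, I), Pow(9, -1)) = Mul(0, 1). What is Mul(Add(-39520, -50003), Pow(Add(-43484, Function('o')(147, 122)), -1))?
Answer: Rational(89523, 147101) ≈ 0.60858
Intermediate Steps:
Function('M')(y, I) = 0 (Function('M')(y, I) = Mul(9, Mul(0, 1)) = Mul(9, 0) = 0)
Function('o')(m, l) = Add(Mul(-675, m), Mul(-36, l)) (Function('o')(m, l) = Mul(9, Add(Add(Mul(-75, m), Mul(-4, l)), 0)) = Mul(9, Add(Mul(-75, m), Mul(-4, l))) = Add(Mul(-675, m), Mul(-36, l)))
Mul(Add(-39520, -50003), Pow(Add(-43484, Function('o')(147, 122)), -1)) = Mul(Add(-39520, -50003), Pow(Add(-43484, Add(Mul(-675, 147), Mul(-36, 122))), -1)) = Mul(-89523, Pow(Add(-43484, Add(-99225, -4392)), -1)) = Mul(-89523, Pow(Add(-43484, -103617), -1)) = Mul(-89523, Pow(-147101, -1)) = Mul(-89523, Rational(-1, 147101)) = Rational(89523, 147101)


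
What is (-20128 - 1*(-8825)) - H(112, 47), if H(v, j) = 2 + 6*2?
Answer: -11317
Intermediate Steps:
H(v, j) = 14 (H(v, j) = 2 + 12 = 14)
(-20128 - 1*(-8825)) - H(112, 47) = (-20128 - 1*(-8825)) - 1*14 = (-20128 + 8825) - 14 = -11303 - 14 = -11317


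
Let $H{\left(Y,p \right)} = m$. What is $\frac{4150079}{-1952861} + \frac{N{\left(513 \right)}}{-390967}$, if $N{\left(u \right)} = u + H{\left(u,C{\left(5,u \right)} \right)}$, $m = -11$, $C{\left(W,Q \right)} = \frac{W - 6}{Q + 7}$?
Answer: $- \frac{1623524272615}{763504206587} \approx -2.1264$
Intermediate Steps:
$C{\left(W,Q \right)} = \frac{-6 + W}{7 + Q}$
$H{\left(Y,p \right)} = -11$
$N{\left(u \right)} = -11 + u$ ($N{\left(u \right)} = u - 11 = -11 + u$)
$\frac{4150079}{-1952861} + \frac{N{\left(513 \right)}}{-390967} = \frac{4150079}{-1952861} + \frac{-11 + 513}{-390967} = 4150079 \left(- \frac{1}{1952861}\right) + 502 \left(- \frac{1}{390967}\right) = - \frac{4150079}{1952861} - \frac{502}{390967} = - \frac{1623524272615}{763504206587}$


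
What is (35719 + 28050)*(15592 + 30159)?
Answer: 2917495519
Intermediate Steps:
(35719 + 28050)*(15592 + 30159) = 63769*45751 = 2917495519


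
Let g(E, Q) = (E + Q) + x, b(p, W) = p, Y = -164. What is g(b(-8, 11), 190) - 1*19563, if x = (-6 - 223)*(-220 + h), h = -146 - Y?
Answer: 26877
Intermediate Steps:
h = 18 (h = -146 - 1*(-164) = -146 + 164 = 18)
x = 46258 (x = (-6 - 223)*(-220 + 18) = -229*(-202) = 46258)
g(E, Q) = 46258 + E + Q (g(E, Q) = (E + Q) + 46258 = 46258 + E + Q)
g(b(-8, 11), 190) - 1*19563 = (46258 - 8 + 190) - 1*19563 = 46440 - 19563 = 26877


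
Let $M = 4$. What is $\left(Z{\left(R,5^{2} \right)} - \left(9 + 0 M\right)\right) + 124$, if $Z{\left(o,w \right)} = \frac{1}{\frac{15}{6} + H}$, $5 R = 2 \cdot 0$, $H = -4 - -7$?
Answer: $\frac{1267}{11} \approx 115.18$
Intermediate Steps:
$H = 3$ ($H = -4 + 7 = 3$)
$R = 0$ ($R = \frac{2 \cdot 0}{5} = \frac{1}{5} \cdot 0 = 0$)
$Z{\left(o,w \right)} = \frac{2}{11}$ ($Z{\left(o,w \right)} = \frac{1}{\frac{15}{6} + 3} = \frac{1}{15 \cdot \frac{1}{6} + 3} = \frac{1}{\frac{5}{2} + 3} = \frac{1}{\frac{11}{2}} = \frac{2}{11}$)
$\left(Z{\left(R,5^{2} \right)} - \left(9 + 0 M\right)\right) + 124 = \left(\frac{2}{11} + \left(-9 + 0 \cdot 4\right)\right) + 124 = \left(\frac{2}{11} + \left(-9 + 0\right)\right) + 124 = \left(\frac{2}{11} - 9\right) + 124 = - \frac{97}{11} + 124 = \frac{1267}{11}$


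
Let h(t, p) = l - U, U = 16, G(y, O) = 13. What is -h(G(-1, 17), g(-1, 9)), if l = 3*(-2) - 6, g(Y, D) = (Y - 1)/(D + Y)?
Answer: 28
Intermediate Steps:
g(Y, D) = (-1 + Y)/(D + Y)
l = -12 (l = -6 - 6 = -12)
h(t, p) = -28 (h(t, p) = -12 - 1*16 = -12 - 16 = -28)
-h(G(-1, 17), g(-1, 9)) = -1*(-28) = 28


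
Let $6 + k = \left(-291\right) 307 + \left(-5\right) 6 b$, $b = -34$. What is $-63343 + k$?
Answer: $-151666$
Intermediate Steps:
$k = -88323$ ($k = -6 - \left(89337 - \left(-5\right) 6 \left(-34\right)\right) = -6 - 88317 = -88323$)
$-63343 + k = -63343 - 88323 = -151666$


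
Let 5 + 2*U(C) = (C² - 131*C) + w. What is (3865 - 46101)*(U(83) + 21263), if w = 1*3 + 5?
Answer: -813993310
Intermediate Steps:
w = 8 (w = 3 + 5 = 8)
U(C) = 3/2 + C²/2 - 131*C/2 (U(C) = -5/2 + ((C² - 131*C) + 8)/2 = -5/2 + (8 + C² - 131*C)/2 = -5/2 + (4 + C²/2 - 131*C/2) = 3/2 + C²/2 - 131*C/2)
(3865 - 46101)*(U(83) + 21263) = (3865 - 46101)*((3/2 + (½)*83² - 131/2*83) + 21263) = -42236*((3/2 + (½)*6889 - 10873/2) + 21263) = -42236*((3/2 + 6889/2 - 10873/2) + 21263) = -42236*(-3981/2 + 21263) = -42236*38545/2 = -813993310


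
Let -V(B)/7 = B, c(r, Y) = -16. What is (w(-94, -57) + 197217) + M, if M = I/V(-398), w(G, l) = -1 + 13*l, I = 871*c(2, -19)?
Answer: 273682707/1393 ≈ 1.9647e+5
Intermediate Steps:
V(B) = -7*B
I = -13936 (I = 871*(-16) = -13936)
M = -6968/1393 (M = -13936/((-7*(-398))) = -13936/2786 = -13936*1/2786 = -6968/1393 ≈ -5.0022)
(w(-94, -57) + 197217) + M = ((-1 + 13*(-57)) + 197217) - 6968/1393 = ((-1 - 741) + 197217) - 6968/1393 = (-742 + 197217) - 6968/1393 = 196475 - 6968/1393 = 273682707/1393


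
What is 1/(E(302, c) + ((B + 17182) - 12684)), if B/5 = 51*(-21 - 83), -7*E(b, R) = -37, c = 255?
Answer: -7/154117 ≈ -4.5420e-5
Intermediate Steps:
E(b, R) = 37/7 (E(b, R) = -⅐*(-37) = 37/7)
B = -26520 (B = 5*(51*(-21 - 83)) = 5*(51*(-104)) = 5*(-5304) = -26520)
1/(E(302, c) + ((B + 17182) - 12684)) = 1/(37/7 + ((-26520 + 17182) - 12684)) = 1/(37/7 + (-9338 - 12684)) = 1/(37/7 - 22022) = 1/(-154117/7) = -7/154117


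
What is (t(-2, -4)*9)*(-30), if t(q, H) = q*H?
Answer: -2160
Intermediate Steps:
t(q, H) = H*q
(t(-2, -4)*9)*(-30) = (-4*(-2)*9)*(-30) = (8*9)*(-30) = 72*(-30) = -2160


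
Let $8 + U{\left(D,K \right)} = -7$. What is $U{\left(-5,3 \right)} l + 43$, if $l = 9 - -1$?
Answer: $-107$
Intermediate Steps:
$U{\left(D,K \right)} = -15$ ($U{\left(D,K \right)} = -8 - 7 = -15$)
$l = 10$ ($l = 9 + 1 = 10$)
$U{\left(-5,3 \right)} l + 43 = \left(-15\right) 10 + 43 = -150 + 43 = -107$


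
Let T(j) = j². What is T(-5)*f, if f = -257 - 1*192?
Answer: -11225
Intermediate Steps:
f = -449 (f = -257 - 192 = -449)
T(-5)*f = (-5)²*(-449) = 25*(-449) = -11225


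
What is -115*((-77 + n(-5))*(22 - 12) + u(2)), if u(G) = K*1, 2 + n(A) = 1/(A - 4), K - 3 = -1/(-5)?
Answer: 815488/9 ≈ 90610.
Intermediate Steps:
K = 16/5 (K = 3 - 1/(-5) = 3 - 1*(-⅕) = 3 + ⅕ = 16/5 ≈ 3.2000)
n(A) = -2 + 1/(-4 + A) (n(A) = -2 + 1/(A - 4) = -2 + 1/(-4 + A))
u(G) = 16/5 (u(G) = (16/5)*1 = 16/5)
-115*((-77 + n(-5))*(22 - 12) + u(2)) = -115*((-77 + (9 - 2*(-5))/(-4 - 5))*(22 - 12) + 16/5) = -115*((-77 + (9 + 10)/(-9))*10 + 16/5) = -115*((-77 - ⅑*19)*10 + 16/5) = -115*((-77 - 19/9)*10 + 16/5) = -115*(-712/9*10 + 16/5) = -115*(-7120/9 + 16/5) = -115*(-35456/45) = 815488/9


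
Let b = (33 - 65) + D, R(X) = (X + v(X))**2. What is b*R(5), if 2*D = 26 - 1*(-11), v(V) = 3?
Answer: -864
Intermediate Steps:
D = 37/2 (D = (26 - 1*(-11))/2 = (26 + 11)/2 = (1/2)*37 = 37/2 ≈ 18.500)
R(X) = (3 + X)**2 (R(X) = (X + 3)**2 = (3 + X)**2)
b = -27/2 (b = (33 - 65) + 37/2 = -32 + 37/2 = -27/2 ≈ -13.500)
b*R(5) = -27*(3 + 5)**2/2 = -27/2*8**2 = -27/2*64 = -864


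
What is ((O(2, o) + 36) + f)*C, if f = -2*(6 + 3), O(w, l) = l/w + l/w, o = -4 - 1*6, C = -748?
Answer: -5984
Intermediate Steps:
o = -10 (o = -4 - 6 = -10)
O(w, l) = 2*l/w
f = -18 (f = -2*9 = -18)
((O(2, o) + 36) + f)*C = ((2*(-10)/2 + 36) - 18)*(-748) = ((2*(-10)*(1/2) + 36) - 18)*(-748) = ((-10 + 36) - 18)*(-748) = (26 - 18)*(-748) = 8*(-748) = -5984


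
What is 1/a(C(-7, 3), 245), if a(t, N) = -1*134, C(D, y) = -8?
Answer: -1/134 ≈ -0.0074627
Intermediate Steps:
a(t, N) = -134
1/a(C(-7, 3), 245) = 1/(-134) = -1/134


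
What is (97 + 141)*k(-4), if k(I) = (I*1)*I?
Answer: 3808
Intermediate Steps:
k(I) = I² (k(I) = I*I = I²)
(97 + 141)*k(-4) = (97 + 141)*(-4)² = 238*16 = 3808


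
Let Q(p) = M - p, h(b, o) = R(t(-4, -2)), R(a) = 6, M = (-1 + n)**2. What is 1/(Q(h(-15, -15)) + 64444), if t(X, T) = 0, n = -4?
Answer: 1/64463 ≈ 1.5513e-5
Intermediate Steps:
M = 25 (M = (-1 - 4)**2 = (-5)**2 = 25)
h(b, o) = 6
Q(p) = 25 - p
1/(Q(h(-15, -15)) + 64444) = 1/((25 - 1*6) + 64444) = 1/((25 - 6) + 64444) = 1/(19 + 64444) = 1/64463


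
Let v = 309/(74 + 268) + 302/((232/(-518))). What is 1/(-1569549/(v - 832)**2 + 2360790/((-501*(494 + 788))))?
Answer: -662854223016577207/2895492945041902092 ≈ -0.22893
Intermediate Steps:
v = -1113113/1653 (v = 309/342 + 302/((232*(-1/518))) = 309*(1/342) + 302/(-116/259) = 103/114 + 302*(-259/116) = 103/114 - 39109/58 = -1113113/1653 ≈ -673.39)
1/(-1569549/(v - 832)**2 + 2360790/((-501*(494 + 788)))) = 1/(-1569549/(-1113113/1653 - 832)**2 + 2360790/((-501*(494 + 788)))) = 1/(-1569549/((-2488409/1653)**2) + 2360790/((-501*1282))) = 1/(-1569549/6192179351281/2732409 + 2360790/(-642282)) = 1/(-1569549*2732409/6192179351281 + 2360790*(-1/642282)) = 1/(-4288649813541/6192179351281 - 393465/107047) = 1/(-2895492945041902092/662854223016577207) = -662854223016577207/2895492945041902092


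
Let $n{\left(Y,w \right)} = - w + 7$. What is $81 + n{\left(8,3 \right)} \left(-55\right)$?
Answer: $-139$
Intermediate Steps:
$n{\left(Y,w \right)} = 7 - w$
$81 + n{\left(8,3 \right)} \left(-55\right) = 81 + \left(7 - 3\right) \left(-55\right) = 81 + 4 \left(-55\right) = 81 - 220 = -139$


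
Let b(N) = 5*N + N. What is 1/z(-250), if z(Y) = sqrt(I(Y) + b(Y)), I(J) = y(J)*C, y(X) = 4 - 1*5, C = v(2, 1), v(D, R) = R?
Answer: -I*sqrt(1501)/1501 ≈ -0.025811*I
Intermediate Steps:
C = 1
y(X) = -1 (y(X) = 4 - 5 = -1)
b(N) = 6*N
I(J) = -1 (I(J) = -1*1 = -1)
z(Y) = sqrt(-1 + 6*Y)
1/z(-250) = 1/(sqrt(-1 + 6*(-250))) = 1/(sqrt(-1 - 1500)) = 1/(sqrt(-1501)) = 1/(I*sqrt(1501)) = -I*sqrt(1501)/1501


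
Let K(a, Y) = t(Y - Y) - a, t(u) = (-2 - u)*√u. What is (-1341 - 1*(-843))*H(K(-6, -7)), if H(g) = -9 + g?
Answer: 1494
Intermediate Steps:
t(u) = √u*(-2 - u)
K(a, Y) = -a (K(a, Y) = √(Y - Y)*(-2 - (Y - Y)) - a = √0*(-2 - 1*0) - a = 0*(-2 + 0) - a = 0*(-2) - a = 0 - a = -a)
(-1341 - 1*(-843))*H(K(-6, -7)) = (-1341 - 1*(-843))*(-9 - 1*(-6)) = (-1341 + 843)*(-9 + 6) = -498*(-3) = 1494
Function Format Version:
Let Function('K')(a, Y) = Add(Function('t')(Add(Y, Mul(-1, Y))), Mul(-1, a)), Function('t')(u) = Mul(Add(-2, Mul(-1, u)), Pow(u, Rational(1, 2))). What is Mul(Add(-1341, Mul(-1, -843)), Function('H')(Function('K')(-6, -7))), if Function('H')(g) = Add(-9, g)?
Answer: 1494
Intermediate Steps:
Function('t')(u) = Mul(Pow(u, Rational(1, 2)), Add(-2, Mul(-1, u)))
Function('K')(a, Y) = Mul(-1, a) (Function('K')(a, Y) = Add(Mul(Pow(Add(Y, Mul(-1, Y)), Rational(1, 2)), Add(-2, Mul(-1, Add(Y, Mul(-1, Y))))), Mul(-1, a)) = Add(Mul(Pow(0, Rational(1, 2)), Add(-2, Mul(-1, 0))), Mul(-1, a)) = Add(Mul(0, Add(-2, 0)), Mul(-1, a)) = Add(Mul(0, -2), Mul(-1, a)) = Add(0, Mul(-1, a)) = Mul(-1, a))
Mul(Add(-1341, Mul(-1, -843)), Function('H')(Function('K')(-6, -7))) = Mul(Add(-1341, Mul(-1, -843)), Add(-9, Mul(-1, -6))) = Mul(Add(-1341, 843), Add(-9, 6)) = Mul(-498, -3) = 1494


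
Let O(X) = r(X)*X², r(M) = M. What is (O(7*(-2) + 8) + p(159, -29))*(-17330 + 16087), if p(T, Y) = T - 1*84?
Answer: 175263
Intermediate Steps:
p(T, Y) = -84 + T (p(T, Y) = T - 84 = -84 + T)
O(X) = X³ (O(X) = X*X² = X³)
(O(7*(-2) + 8) + p(159, -29))*(-17330 + 16087) = ((7*(-2) + 8)³ + (-84 + 159))*(-17330 + 16087) = ((-14 + 8)³ + 75)*(-1243) = ((-6)³ + 75)*(-1243) = (-216 + 75)*(-1243) = -141*(-1243) = 175263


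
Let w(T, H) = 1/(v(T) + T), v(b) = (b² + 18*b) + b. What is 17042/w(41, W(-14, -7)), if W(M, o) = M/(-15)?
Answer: 42622042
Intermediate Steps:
W(M, o) = -M/15 (W(M, o) = M*(-1/15) = -M/15)
v(b) = b² + 19*b
w(T, H) = 1/(T + T*(19 + T)) (w(T, H) = 1/(T*(19 + T) + T) = 1/(T + T*(19 + T)))
17042/w(41, W(-14, -7)) = 17042/((1/(41*(20 + 41)))) = 17042/(((1/41)/61)) = 17042/(((1/41)*(1/61))) = 17042/(1/2501) = 17042*2501 = 42622042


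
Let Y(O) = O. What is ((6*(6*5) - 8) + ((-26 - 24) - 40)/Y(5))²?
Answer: 23716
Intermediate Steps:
((6*(6*5) - 8) + ((-26 - 24) - 40)/Y(5))² = ((6*(6*5) - 8) + ((-26 - 24) - 40)/5)² = ((6*30 - 8) + (-50 - 40)*(⅕))² = ((180 - 8) - 90*⅕)² = (172 - 18)² = 154² = 23716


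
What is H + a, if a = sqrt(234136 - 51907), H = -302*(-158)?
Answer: 47716 + sqrt(182229) ≈ 48143.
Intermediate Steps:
H = 47716
a = sqrt(182229) ≈ 426.88
H + a = 47716 + sqrt(182229)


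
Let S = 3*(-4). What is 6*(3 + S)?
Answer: -54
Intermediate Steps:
S = -12
6*(3 + S) = 6*(3 - 12) = 6*(-9) = -54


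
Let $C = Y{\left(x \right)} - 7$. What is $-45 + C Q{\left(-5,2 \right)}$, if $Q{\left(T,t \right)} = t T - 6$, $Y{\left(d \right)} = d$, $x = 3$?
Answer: $19$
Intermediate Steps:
$Q{\left(T,t \right)} = -6 + T t$ ($Q{\left(T,t \right)} = T t - 6 = -6 + T t$)
$C = -4$ ($C = 3 - 7 = -4$)
$-45 + C Q{\left(-5,2 \right)} = -45 - 4 \left(-6 - 10\right) = -45 - -64 = -45 + 64 = 19$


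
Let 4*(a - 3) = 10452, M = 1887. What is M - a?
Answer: -729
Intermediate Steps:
a = 2616 (a = 3 + (¼)*10452 = 3 + 2613 = 2616)
M - a = 1887 - 1*2616 = 1887 - 2616 = -729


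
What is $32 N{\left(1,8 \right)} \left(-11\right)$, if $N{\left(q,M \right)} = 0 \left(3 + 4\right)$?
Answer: $0$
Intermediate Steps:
$N{\left(q,M \right)} = 0$ ($N{\left(q,M \right)} = 0 \cdot 7 = 0$)
$32 N{\left(1,8 \right)} \left(-11\right) = 32 \cdot 0 \left(-11\right) = 0 \left(-11\right) = 0$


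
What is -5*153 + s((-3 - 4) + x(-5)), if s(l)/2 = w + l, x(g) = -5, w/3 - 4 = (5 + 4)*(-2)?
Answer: -873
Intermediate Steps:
w = -42 (w = 12 + 3*((5 + 4)*(-2)) = 12 + 3*(9*(-2)) = 12 + 3*(-18) = 12 - 54 = -42)
s(l) = -84 + 2*l (s(l) = 2*(-42 + l) = -84 + 2*l)
-5*153 + s((-3 - 4) + x(-5)) = -5*153 + (-84 + 2*((-3 - 4) - 5)) = -765 + (-84 + 2*(-7 - 5)) = -765 + (-84 + 2*(-12)) = -765 + (-84 - 24) = -765 - 108 = -873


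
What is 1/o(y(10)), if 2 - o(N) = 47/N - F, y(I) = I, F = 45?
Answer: 10/423 ≈ 0.023641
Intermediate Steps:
o(N) = 47 - 47/N (o(N) = 2 - (47/N - 1*45) = 2 - (47/N - 45) = 2 - (-45 + 47/N) = 2 + (45 - 47/N) = 47 - 47/N)
1/o(y(10)) = 1/(47 - 47/10) = 1/(423/10) = 10/423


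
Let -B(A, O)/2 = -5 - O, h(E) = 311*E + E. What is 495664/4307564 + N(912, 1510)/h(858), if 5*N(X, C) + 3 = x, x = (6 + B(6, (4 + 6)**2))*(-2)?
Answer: 11026042673/96093137712 ≈ 0.11474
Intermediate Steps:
h(E) = 312*E
B(A, O) = 10 + 2*O (B(A, O) = -2*(-5 - O) = 10 + 2*O)
x = -432 (x = (6 + (10 + 2*(4 + 6)**2))*(-2) = (6 + (10 + 2*10**2))*(-2) = (6 + (10 + 2*100))*(-2) = (6 + (10 + 200))*(-2) = (6 + 210)*(-2) = 216*(-2) = -432)
N(X, C) = -87 (N(X, C) = -3/5 + (1/5)*(-432) = -3/5 - 432/5 = -87)
495664/4307564 + N(912, 1510)/h(858) = 495664/4307564 - 87/(312*858) = 495664*(1/4307564) - 87/267696 = 123916/1076891 - 87*1/267696 = 123916/1076891 - 29/89232 = 11026042673/96093137712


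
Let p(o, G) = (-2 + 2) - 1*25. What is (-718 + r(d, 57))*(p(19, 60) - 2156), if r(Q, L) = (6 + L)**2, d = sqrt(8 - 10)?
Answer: -7090431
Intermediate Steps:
d = I*sqrt(2) (d = sqrt(-2) = I*sqrt(2) ≈ 1.4142*I)
p(o, G) = -25 (p(o, G) = 0 - 25 = -25)
(-718 + r(d, 57))*(p(19, 60) - 2156) = (-718 + (6 + 57)**2)*(-25 - 2156) = (-718 + 63**2)*(-2181) = (-718 + 3969)*(-2181) = 3251*(-2181) = -7090431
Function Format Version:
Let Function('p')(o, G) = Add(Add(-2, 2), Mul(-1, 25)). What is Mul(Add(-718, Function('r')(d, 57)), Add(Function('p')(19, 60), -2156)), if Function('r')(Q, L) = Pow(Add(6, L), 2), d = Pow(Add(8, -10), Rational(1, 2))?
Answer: -7090431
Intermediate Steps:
d = Mul(I, Pow(2, Rational(1, 2))) (d = Pow(-2, Rational(1, 2)) = Mul(I, Pow(2, Rational(1, 2))) ≈ Mul(1.4142, I))
Function('p')(o, G) = -25 (Function('p')(o, G) = Add(0, -25) = -25)
Mul(Add(-718, Function('r')(d, 57)), Add(Function('p')(19, 60), -2156)) = Mul(Add(-718, Pow(Add(6, 57), 2)), Add(-25, -2156)) = Mul(Add(-718, Pow(63, 2)), -2181) = Mul(Add(-718, 3969), -2181) = Mul(3251, -2181) = -7090431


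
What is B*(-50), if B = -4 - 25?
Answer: 1450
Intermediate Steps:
B = -29
B*(-50) = -29*(-50) = 1450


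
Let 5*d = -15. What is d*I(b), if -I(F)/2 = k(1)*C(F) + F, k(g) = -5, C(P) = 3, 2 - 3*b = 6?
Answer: -98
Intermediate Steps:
b = -4/3 (b = 2/3 - 1/3*6 = 2/3 - 2 = -4/3 ≈ -1.3333)
I(F) = 30 - 2*F (I(F) = -2*(-5*3 + F) = -2*(-15 + F) = 30 - 2*F)
d = -3 (d = (1/5)*(-15) = -3)
d*I(b) = -3*(30 - 2*(-4/3)) = -3*(30 + 8/3) = -3*98/3 = -98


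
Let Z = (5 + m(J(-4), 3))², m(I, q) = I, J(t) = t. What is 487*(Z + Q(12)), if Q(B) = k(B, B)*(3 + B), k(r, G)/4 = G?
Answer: 351127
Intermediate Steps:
k(r, G) = 4*G
Z = 1 (Z = (5 - 4)² = 1² = 1)
Q(B) = 4*B*(3 + B) (Q(B) = (4*B)*(3 + B) = 4*B*(3 + B))
487*(Z + Q(12)) = 487*(1 + 4*12*(3 + 12)) = 487*(1 + 4*12*15) = 487*(1 + 720) = 487*721 = 351127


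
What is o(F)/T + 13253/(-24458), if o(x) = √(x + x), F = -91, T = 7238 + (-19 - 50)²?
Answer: -13253/24458 + I*√182/11999 ≈ -0.54187 + 0.0011243*I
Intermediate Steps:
T = 11999 (T = 7238 + (-69)² = 7238 + 4761 = 11999)
o(x) = √2*√x (o(x) = √(2*x) = √2*√x)
o(F)/T + 13253/(-24458) = (√2*√(-91))/11999 + 13253/(-24458) = (√2*(I*√91))*(1/11999) + 13253*(-1/24458) = (I*√182)*(1/11999) - 13253/24458 = I*√182/11999 - 13253/24458 = -13253/24458 + I*√182/11999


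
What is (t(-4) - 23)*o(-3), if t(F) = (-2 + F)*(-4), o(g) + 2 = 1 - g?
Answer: 2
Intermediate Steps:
o(g) = -1 - g (o(g) = -2 + (1 - g) = -1 - g)
t(F) = 8 - 4*F
(t(-4) - 23)*o(-3) = ((8 - 4*(-4)) - 23)*(-1 - 1*(-3)) = ((8 + 16) - 23)*(-1 + 3) = (24 - 23)*2 = 1*2 = 2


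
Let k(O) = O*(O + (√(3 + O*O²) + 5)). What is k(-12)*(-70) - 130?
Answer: -6010 + 4200*I*√69 ≈ -6010.0 + 34888.0*I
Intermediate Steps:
k(O) = O*(5 + O + √(3 + O³)) (k(O) = O*(O + (√(3 + O³) + 5)) = O*(O + (5 + √(3 + O³))) = O*(5 + O + √(3 + O³)))
k(-12)*(-70) - 130 = -12*(5 - 12 + √(3 + (-12)³))*(-70) - 130 = -12*(5 - 12 + √(3 - 1728))*(-70) - 130 = -12*(5 - 12 + √(-1725))*(-70) - 130 = -12*(5 - 12 + 5*I*√69)*(-70) - 130 = -12*(-7 + 5*I*√69)*(-70) - 130 = (84 - 60*I*√69)*(-70) - 130 = (-5880 + 4200*I*√69) - 130 = -6010 + 4200*I*√69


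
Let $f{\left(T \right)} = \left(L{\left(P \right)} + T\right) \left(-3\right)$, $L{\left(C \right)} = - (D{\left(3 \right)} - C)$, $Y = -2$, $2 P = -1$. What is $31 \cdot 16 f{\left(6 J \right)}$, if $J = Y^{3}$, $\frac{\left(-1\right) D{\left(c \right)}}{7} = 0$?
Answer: $72168$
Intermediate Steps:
$P = - \frac{1}{2}$ ($P = \frac{1}{2} \left(-1\right) = - \frac{1}{2} \approx -0.5$)
$D{\left(c \right)} = 0$ ($D{\left(c \right)} = \left(-7\right) 0 = 0$)
$J = -8$ ($J = \left(-2\right)^{3} = -8$)
$L{\left(C \right)} = C$ ($L{\left(C \right)} = - (0 - C) = - \left(-1\right) C = C$)
$f{\left(T \right)} = \frac{3}{2} - 3 T$ ($f{\left(T \right)} = \left(- \frac{1}{2} + T\right) \left(-3\right) = \frac{3}{2} - 3 T$)
$31 \cdot 16 f{\left(6 J \right)} = 31 \cdot 16 \left(\frac{3}{2} - 3 \cdot 6 \left(-8\right)\right) = 496 \left(\frac{3}{2} - -144\right) = 496 \left(\frac{3}{2} + 144\right) = 496 \cdot \frac{291}{2} = 72168$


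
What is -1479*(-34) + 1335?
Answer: 51621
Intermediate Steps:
-1479*(-34) + 1335 = 50286 + 1335 = 51621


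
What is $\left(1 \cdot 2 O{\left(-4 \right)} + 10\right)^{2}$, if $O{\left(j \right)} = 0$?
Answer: $100$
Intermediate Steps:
$\left(1 \cdot 2 O{\left(-4 \right)} + 10\right)^{2} = \left(1 \cdot 2 \cdot 0 + 10\right)^{2} = \left(2 \cdot 0 + 10\right)^{2} = \left(0 + 10\right)^{2} = 10^{2} = 100$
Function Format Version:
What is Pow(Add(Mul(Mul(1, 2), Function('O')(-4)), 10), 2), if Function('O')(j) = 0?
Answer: 100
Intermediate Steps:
Pow(Add(Mul(Mul(1, 2), Function('O')(-4)), 10), 2) = Pow(Add(Mul(Mul(1, 2), 0), 10), 2) = Pow(Add(Mul(2, 0), 10), 2) = Pow(Add(0, 10), 2) = Pow(10, 2) = 100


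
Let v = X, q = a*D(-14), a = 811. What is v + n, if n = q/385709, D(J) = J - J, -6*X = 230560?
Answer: -115280/3 ≈ -38427.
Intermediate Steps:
X = -115280/3 (X = -1/6*230560 = -115280/3 ≈ -38427.)
D(J) = 0
q = 0 (q = 811*0 = 0)
n = 0 (n = 0/385709 = 0*(1/385709) = 0)
v = -115280/3 ≈ -38427.
v + n = -115280/3 + 0 = -115280/3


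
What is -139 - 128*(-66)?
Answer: 8309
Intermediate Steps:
-139 - 128*(-66) = -139 + 8448 = 8309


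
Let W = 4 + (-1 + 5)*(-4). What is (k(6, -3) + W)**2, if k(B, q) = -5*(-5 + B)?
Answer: 289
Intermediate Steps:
k(B, q) = 25 - 5*B
W = -12 (W = 4 + 4*(-4) = 4 - 16 = -12)
(k(6, -3) + W)**2 = ((25 - 5*6) - 12)**2 = ((25 - 30) - 12)**2 = (-5 - 12)**2 = (-17)**2 = 289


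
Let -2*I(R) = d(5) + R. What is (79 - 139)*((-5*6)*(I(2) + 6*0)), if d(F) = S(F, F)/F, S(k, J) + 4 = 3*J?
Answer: -3780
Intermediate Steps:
S(k, J) = -4 + 3*J
d(F) = (-4 + 3*F)/F
I(R) = -11/10 - R/2 (I(R) = -((3 - 4/5) + R)/2 = -((3 - 4*⅕) + R)/2 = -((3 - ⅘) + R)/2 = -(11/5 + R)/2 = -11/10 - R/2)
(79 - 139)*((-5*6)*(I(2) + 6*0)) = (79 - 139)*((-5*6)*((-11/10 - ½*2) + 6*0)) = -(-1800)*((-11/10 - 1) + 0) = -(-1800)*(-21/10 + 0) = -(-1800)*(-21)/10 = -60*63 = -3780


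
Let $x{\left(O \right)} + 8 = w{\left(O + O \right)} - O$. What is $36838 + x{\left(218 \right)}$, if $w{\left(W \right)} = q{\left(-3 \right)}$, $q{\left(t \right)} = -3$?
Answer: $36609$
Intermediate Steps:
$w{\left(W \right)} = -3$
$x{\left(O \right)} = -11 - O$ ($x{\left(O \right)} = -8 - \left(3 + O\right) = -11 - O$)
$36838 + x{\left(218 \right)} = 36838 - 229 = 36609$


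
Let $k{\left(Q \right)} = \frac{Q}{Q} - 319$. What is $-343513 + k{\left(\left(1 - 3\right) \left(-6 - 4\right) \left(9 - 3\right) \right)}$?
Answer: $-343831$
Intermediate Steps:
$k{\left(Q \right)} = -318$ ($k{\left(Q \right)} = 1 - 319 = -318$)
$-343513 + k{\left(\left(1 - 3\right) \left(-6 - 4\right) \left(9 - 3\right) \right)} = -343513 - 318 = -343831$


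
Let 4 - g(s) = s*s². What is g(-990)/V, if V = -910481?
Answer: -970299004/910481 ≈ -1065.7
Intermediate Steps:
g(s) = 4 - s³ (g(s) = 4 - s*s² = 4 - s³)
g(-990)/V = (4 - 1*(-990)³)/(-910481) = (4 - 1*(-970299000))*(-1/910481) = (4 + 970299000)*(-1/910481) = 970299004*(-1/910481) = -970299004/910481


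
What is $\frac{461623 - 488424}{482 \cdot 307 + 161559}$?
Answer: $- \frac{26801}{309533} \approx -0.086585$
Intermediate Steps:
$\frac{461623 - 488424}{482 \cdot 307 + 161559} = - \frac{26801}{147974 + 161559} = - \frac{26801}{309533}$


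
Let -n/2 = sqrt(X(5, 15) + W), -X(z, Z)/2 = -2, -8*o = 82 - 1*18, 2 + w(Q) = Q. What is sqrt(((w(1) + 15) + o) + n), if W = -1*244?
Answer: sqrt(6 - 8*I*sqrt(15)) ≈ 4.3336 - 3.5749*I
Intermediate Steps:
w(Q) = -2 + Q
W = -244
o = -8 (o = -(82 - 1*18)/8 = -(82 - 18)/8 = -1/8*64 = -8)
X(z, Z) = 4 (X(z, Z) = -2*(-2) = 4)
n = -8*I*sqrt(15) (n = -2*sqrt(4 - 244) = -8*I*sqrt(15) ≈ -30.984*I)
sqrt(((w(1) + 15) + o) + n) = sqrt((((-2 + 1) + 15) - 8) - 8*I*sqrt(15)) = sqrt(((-1 + 15) - 8) - 8*I*sqrt(15)) = sqrt((14 - 8) - 8*I*sqrt(15)) = sqrt(6 - 8*I*sqrt(15))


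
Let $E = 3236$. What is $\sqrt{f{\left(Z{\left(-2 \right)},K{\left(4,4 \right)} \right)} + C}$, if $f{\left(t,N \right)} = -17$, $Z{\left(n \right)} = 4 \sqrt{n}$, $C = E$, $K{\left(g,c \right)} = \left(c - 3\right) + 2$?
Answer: $\sqrt{3219} \approx 56.736$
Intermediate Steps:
$K{\left(g,c \right)} = -1 + c$ ($K{\left(g,c \right)} = \left(-3 + c\right) + 2 = -1 + c$)
$C = 3236$
$\sqrt{f{\left(Z{\left(-2 \right)},K{\left(4,4 \right)} \right)} + C} = \sqrt{-17 + 3236} = \sqrt{3219}$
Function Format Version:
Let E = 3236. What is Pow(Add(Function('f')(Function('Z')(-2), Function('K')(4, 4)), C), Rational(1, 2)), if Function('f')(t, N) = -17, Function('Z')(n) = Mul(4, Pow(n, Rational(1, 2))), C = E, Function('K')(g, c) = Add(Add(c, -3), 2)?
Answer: Pow(3219, Rational(1, 2)) ≈ 56.736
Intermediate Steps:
Function('K')(g, c) = Add(-1, c) (Function('K')(g, c) = Add(Add(-3, c), 2) = Add(-1, c))
C = 3236
Pow(Add(Function('f')(Function('Z')(-2), Function('K')(4, 4)), C), Rational(1, 2)) = Pow(Add(-17, 3236), Rational(1, 2)) = Pow(3219, Rational(1, 2))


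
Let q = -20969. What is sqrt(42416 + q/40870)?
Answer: 3*sqrt(7872111251930)/40870 ≈ 205.95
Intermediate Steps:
sqrt(42416 + q/40870) = sqrt(42416 - 20969/40870) = sqrt(1733520951/40870) = 3*sqrt(7872111251930)/40870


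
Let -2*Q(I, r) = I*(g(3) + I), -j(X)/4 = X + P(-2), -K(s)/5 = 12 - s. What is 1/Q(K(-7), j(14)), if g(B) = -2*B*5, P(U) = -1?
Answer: -2/11875 ≈ -0.00016842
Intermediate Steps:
K(s) = -60 + 5*s (K(s) = -5*(12 - s) = -60 + 5*s)
j(X) = 4 - 4*X (j(X) = -4*(X - 1) = -4*(-1 + X) = 4 - 4*X)
g(B) = -10*B
Q(I, r) = -I*(-30 + I)/2 (Q(I, r) = -I*(-10*3 + I)/2 = -I*(-30 + I)/2)
1/Q(K(-7), j(14)) = 1/((-60 + 5*(-7))*(30 - (-60 + 5*(-7)))/2) = 1/((-60 - 35)*(30 - (-60 - 35))/2) = 1/((½)*(-95)*(30 - 1*(-95))) = 1/((½)*(-95)*(30 + 95)) = 1/((½)*(-95)*125) = 1/(-11875/2) = -2/11875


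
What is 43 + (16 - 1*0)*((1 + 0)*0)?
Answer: 43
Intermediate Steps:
43 + (16 - 1*0)*((1 + 0)*0) = 43 + (16 + 0)*(1*0) = 43 + 16*0 = 43 + 0 = 43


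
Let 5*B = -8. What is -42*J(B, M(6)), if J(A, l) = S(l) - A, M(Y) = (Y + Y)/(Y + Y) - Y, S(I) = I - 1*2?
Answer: 1134/5 ≈ 226.80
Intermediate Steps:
S(I) = -2 + I (S(I) = I - 2 = -2 + I)
B = -8/5 (B = (⅕)*(-8) = -8/5 ≈ -1.6000)
M(Y) = 1 - Y (M(Y) = (2*Y)/((2*Y)) - Y = (2*Y)*(1/(2*Y)) - Y = 1 - Y)
J(A, l) = -2 + l - A (J(A, l) = (-2 + l) - A = -2 + l - A)
-42*J(B, M(6)) = -42*(-2 + (1 - 1*6) - 1*(-8/5)) = -42*(-2 + (1 - 6) + 8/5) = -42*(-2 - 5 + 8/5) = -42*(-27/5) = 1134/5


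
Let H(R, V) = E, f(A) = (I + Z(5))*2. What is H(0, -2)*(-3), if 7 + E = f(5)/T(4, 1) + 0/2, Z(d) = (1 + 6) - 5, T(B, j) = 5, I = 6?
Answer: 57/5 ≈ 11.400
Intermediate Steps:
Z(d) = 2 (Z(d) = 7 - 5 = 2)
f(A) = 16 (f(A) = (6 + 2)*2 = 8*2 = 16)
E = -19/5 (E = -7 + (16/5 + 0/2) = -7 + (16*(⅕) + 0*(½)) = -7 + (16/5 + 0) = -7 + 16/5 = -19/5 ≈ -3.8000)
H(R, V) = -19/5
H(0, -2)*(-3) = -19/5*(-3) = 57/5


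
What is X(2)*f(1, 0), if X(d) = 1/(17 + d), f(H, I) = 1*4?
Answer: 4/19 ≈ 0.21053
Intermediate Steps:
f(H, I) = 4
X(2)*f(1, 0) = 4/(17 + 2) = 4/19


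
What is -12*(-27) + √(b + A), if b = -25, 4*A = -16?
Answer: 324 + I*√29 ≈ 324.0 + 5.3852*I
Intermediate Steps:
A = -4 (A = (¼)*(-16) = -4)
-12*(-27) + √(b + A) = -12*(-27) + √(-25 - 4) = 324 + √(-29) = 324 + I*√29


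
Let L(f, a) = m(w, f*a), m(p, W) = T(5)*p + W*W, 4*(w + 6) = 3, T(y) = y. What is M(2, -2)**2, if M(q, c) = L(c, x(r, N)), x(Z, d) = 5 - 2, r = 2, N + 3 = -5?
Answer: 1521/16 ≈ 95.063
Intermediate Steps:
N = -8 (N = -3 - 5 = -8)
w = -21/4 (w = -6 + (1/4)*3 = -6 + 3/4 = -21/4 ≈ -5.2500)
x(Z, d) = 3
m(p, W) = W**2 + 5*p (m(p, W) = 5*p + W*W = 5*p + W**2 = W**2 + 5*p)
L(f, a) = -105/4 + a**2*f**2 (L(f, a) = (f*a)**2 + 5*(-21/4) = (a*f)**2 - 105/4 = a**2*f**2 - 105/4 = -105/4 + a**2*f**2)
M(q, c) = -105/4 + 9*c**2 (M(q, c) = -105/4 + 3**2*c**2 = -105/4 + 9*c**2)
M(2, -2)**2 = (-105/4 + 9*(-2)**2)**2 = (-105/4 + 9*4)**2 = (-105/4 + 36)**2 = (39/4)**2 = 1521/16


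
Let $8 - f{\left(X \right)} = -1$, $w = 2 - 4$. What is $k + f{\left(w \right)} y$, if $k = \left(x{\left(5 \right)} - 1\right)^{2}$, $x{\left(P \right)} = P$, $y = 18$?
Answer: $178$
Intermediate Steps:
$w = -2$ ($w = 2 - 4 = -2$)
$f{\left(X \right)} = 9$ ($f{\left(X \right)} = 8 - -1 = 8 + 1 = 9$)
$k = 16$ ($k = \left(5 - 1\right)^{2} = 4^{2} = 16$)
$k + f{\left(w \right)} y = 16 + 9 \cdot 18 = 16 + 162 = 178$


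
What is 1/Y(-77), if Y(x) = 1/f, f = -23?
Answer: -23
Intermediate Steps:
Y(x) = -1/23 (Y(x) = 1/(-23) = -1/23)
1/Y(-77) = 1/(-1/23) = -23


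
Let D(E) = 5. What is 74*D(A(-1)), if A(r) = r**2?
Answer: 370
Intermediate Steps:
74*D(A(-1)) = 74*5 = 370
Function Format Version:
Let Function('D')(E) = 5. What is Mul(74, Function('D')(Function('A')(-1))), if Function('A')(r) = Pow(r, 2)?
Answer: 370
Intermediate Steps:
Mul(74, Function('D')(Function('A')(-1))) = Mul(74, 5) = 370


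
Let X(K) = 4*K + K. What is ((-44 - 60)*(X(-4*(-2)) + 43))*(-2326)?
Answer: 20078032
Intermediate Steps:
X(K) = 5*K
((-44 - 60)*(X(-4*(-2)) + 43))*(-2326) = ((-44 - 60)*(5*(-4*(-2)) + 43))*(-2326) = -104*(5*8 + 43)*(-2326) = -104*(40 + 43)*(-2326) = -104*83*(-2326) = -8632*(-2326) = 20078032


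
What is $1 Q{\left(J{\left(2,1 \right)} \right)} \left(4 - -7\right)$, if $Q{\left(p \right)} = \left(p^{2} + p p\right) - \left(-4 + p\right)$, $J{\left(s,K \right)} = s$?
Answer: $110$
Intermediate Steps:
$Q{\left(p \right)} = 4 - p + 2 p^{2}$ ($Q{\left(p \right)} = \left(p^{2} + p^{2}\right) - \left(-4 + p\right) = 2 p^{2} - \left(-4 + p\right) = 4 - p + 2 p^{2}$)
$1 Q{\left(J{\left(2,1 \right)} \right)} \left(4 - -7\right) = 1 \left(4 - 2 + 2 \cdot 2^{2}\right) \left(4 - -7\right) = 1 \left(4 - 2 + 2 \cdot 4\right) \left(4 + 7\right) = 1 \left(4 - 2 + 8\right) 11 = 1 \cdot 10 \cdot 11 = 10 \cdot 11 = 110$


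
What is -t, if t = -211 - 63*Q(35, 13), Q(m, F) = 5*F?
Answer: 4306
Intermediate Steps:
t = -4306 (t = -211 - 315*13 = -211 - 63*65 = -211 - 4095 = -4306)
-t = -1*(-4306) = 4306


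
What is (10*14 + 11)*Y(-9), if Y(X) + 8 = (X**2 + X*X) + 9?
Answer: 24613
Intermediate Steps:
Y(X) = 1 + 2*X**2 (Y(X) = -8 + ((X**2 + X*X) + 9) = -8 + ((X**2 + X**2) + 9) = -8 + (2*X**2 + 9) = -8 + (9 + 2*X**2) = 1 + 2*X**2)
(10*14 + 11)*Y(-9) = (10*14 + 11)*(1 + 2*(-9)**2) = (140 + 11)*(1 + 2*81) = 151*(1 + 162) = 151*163 = 24613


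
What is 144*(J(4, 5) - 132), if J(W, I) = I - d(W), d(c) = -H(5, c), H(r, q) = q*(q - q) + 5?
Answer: -17568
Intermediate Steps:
H(r, q) = 5 (H(r, q) = q*0 + 5 = 0 + 5 = 5)
d(c) = -5 (d(c) = -1*5 = -5)
J(W, I) = 5 + I (J(W, I) = I - 1*(-5) = I + 5 = 5 + I)
144*(J(4, 5) - 132) = 144*((5 + 5) - 132) = 144*(10 - 132) = 144*(-122) = -17568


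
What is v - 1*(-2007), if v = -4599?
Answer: -2592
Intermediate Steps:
v - 1*(-2007) = -4599 - 1*(-2007) = -4599 + 2007 = -2592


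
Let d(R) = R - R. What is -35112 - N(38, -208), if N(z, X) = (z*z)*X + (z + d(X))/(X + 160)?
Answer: 6365779/24 ≈ 2.6524e+5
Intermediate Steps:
d(R) = 0
N(z, X) = X*z² + z/(160 + X) (N(z, X) = (z*z)*X + (z + 0)/(X + 160) = z²*X + z/(160 + X) = X*z² + z/(160 + X))
-35112 - N(38, -208) = -35112 - 38*(1 + 38*(-208)² + 160*(-208)*38)/(160 - 208) = -35112 - 38*(1 + 38*43264 - 1264640)/(-48) = -35112 - 38*(-1)*(1 + 1644032 - 1264640)/48 = -35112 - 38*(-1)*379393/48 = -35112 - 1*(-7208467/24) = -35112 + 7208467/24 = 6365779/24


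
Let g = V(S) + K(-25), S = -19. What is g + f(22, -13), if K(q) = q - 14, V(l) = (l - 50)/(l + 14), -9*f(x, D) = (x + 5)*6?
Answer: -216/5 ≈ -43.200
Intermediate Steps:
f(x, D) = -10/3 - 2*x/3 (f(x, D) = -(x + 5)*6/9 = -(5 + x)*6/9 = -(30 + 6*x)/9 = -10/3 - 2*x/3)
V(l) = (-50 + l)/(14 + l)
K(q) = -14 + q
g = -126/5 (g = (-50 - 19)/(14 - 19) + (-14 - 25) = -69/(-5) - 39 = -⅕*(-69) - 39 = 69/5 - 39 = -126/5 ≈ -25.200)
g + f(22, -13) = -126/5 + (-10/3 - ⅔*22) = -126/5 + (-10/3 - 44/3) = -126/5 - 18 = -216/5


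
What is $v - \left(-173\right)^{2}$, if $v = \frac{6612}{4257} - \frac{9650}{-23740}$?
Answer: $- \frac{100815400243}{3368706} \approx -29927.0$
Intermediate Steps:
$v = \frac{6601631}{3368706}$ ($v = 6612 \cdot \frac{1}{4257} - - \frac{965}{2374} = \frac{2204}{1419} + \frac{965}{2374} = \frac{6601631}{3368706} \approx 1.9597$)
$v - \left(-173\right)^{2} = \frac{6601631}{3368706} - \left(-173\right)^{2} = \frac{6601631}{3368706} - 29929 = - \frac{100815400243}{3368706}$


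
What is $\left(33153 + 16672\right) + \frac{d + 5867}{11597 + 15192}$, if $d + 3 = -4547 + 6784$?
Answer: $\frac{1334770026}{26789} \approx 49825.0$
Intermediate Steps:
$d = 2234$ ($d = -3 + \left(-4547 + 6784\right) = -3 + 2237 = 2234$)
$\left(33153 + 16672\right) + \frac{d + 5867}{11597 + 15192} = \left(33153 + 16672\right) + \frac{2234 + 5867}{11597 + 15192} = 49825 + \frac{8101}{26789} = \frac{1334770026}{26789}$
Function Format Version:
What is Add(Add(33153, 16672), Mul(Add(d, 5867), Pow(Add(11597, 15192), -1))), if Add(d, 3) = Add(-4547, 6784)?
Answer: Rational(1334770026, 26789) ≈ 49825.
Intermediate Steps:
d = 2234 (d = Add(-3, Add(-4547, 6784)) = Add(-3, 2237) = 2234)
Add(Add(33153, 16672), Mul(Add(d, 5867), Pow(Add(11597, 15192), -1))) = Add(Add(33153, 16672), Mul(Add(2234, 5867), Pow(Add(11597, 15192), -1))) = Add(49825, Mul(8101, Pow(26789, -1))) = Add(49825, Mul(8101, Rational(1, 26789))) = Add(49825, Rational(8101, 26789)) = Rational(1334770026, 26789)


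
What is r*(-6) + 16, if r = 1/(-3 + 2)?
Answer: 22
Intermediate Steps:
r = -1 (r = 1/(-1) = -1)
r*(-6) + 16 = -1*(-6) + 16 = 6 + 16 = 22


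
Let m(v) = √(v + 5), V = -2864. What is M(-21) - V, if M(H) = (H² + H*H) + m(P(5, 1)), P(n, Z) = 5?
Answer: 3746 + √10 ≈ 3749.2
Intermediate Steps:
m(v) = √(5 + v)
M(H) = √10 + 2*H² (M(H) = (H² + H*H) + √(5 + 5) = (H² + H²) + √10 = 2*H² + √10 = √10 + 2*H²)
M(-21) - V = (√10 + 2*(-21)²) - 1*(-2864) = (√10 + 2*441) + 2864 = (√10 + 882) + 2864 = (882 + √10) + 2864 = 3746 + √10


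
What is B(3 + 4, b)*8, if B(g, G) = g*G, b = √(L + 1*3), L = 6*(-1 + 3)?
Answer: 56*√15 ≈ 216.89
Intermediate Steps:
L = 12 (L = 6*2 = 12)
b = √15 (b = √(12 + 1*3) = √(12 + 3) = √15 ≈ 3.8730)
B(g, G) = G*g
B(3 + 4, b)*8 = (√15*(3 + 4))*8 = (√15*7)*8 = (7*√15)*8 = 56*√15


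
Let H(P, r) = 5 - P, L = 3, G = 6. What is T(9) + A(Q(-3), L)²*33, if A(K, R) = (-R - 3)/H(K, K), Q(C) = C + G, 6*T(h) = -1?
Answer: 1781/6 ≈ 296.83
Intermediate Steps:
T(h) = -⅙ (T(h) = (⅙)*(-1) = -⅙)
Q(C) = 6 + C (Q(C) = C + 6 = 6 + C)
A(K, R) = (-3 - R)/(5 - K) (A(K, R) = (-R - 3)/(5 - K) = (-3 - R)/(5 - K))
T(9) + A(Q(-3), L)²*33 = -⅙ + ((3 + 3)/(-5 + (6 - 3)))²*33 = -⅙ + (6/(-5 + 3))²*33 = -⅙ + (6/(-2))²*33 = -⅙ + (-½*6)²*33 = -⅙ + (-3)²*33 = -⅙ + 9*33 = -⅙ + 297 = 1781/6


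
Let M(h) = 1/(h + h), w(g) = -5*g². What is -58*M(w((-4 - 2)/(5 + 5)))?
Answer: 145/9 ≈ 16.111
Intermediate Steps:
M(h) = 1/(2*h)
-58*M(w((-4 - 2)/(5 + 5))) = -29/((-5*(-4 - 2)²/(5 + 5)²)) = -29/((-5*(-6/10)²)) = -29/((-5*(-6*⅒)²)) = -29/((-5*(-⅗)²)) = -29/((-5*9/25)) = -29/(-9/5) = -29*(-5)/9 = -58*(-5/18) = 145/9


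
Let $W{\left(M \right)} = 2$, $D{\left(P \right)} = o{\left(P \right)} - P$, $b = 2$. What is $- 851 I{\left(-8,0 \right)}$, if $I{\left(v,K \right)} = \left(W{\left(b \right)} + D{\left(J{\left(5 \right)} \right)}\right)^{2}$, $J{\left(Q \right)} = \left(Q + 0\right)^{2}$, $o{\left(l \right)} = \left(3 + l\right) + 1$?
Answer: $-30636$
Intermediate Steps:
$o{\left(l \right)} = 4 + l$
$J{\left(Q \right)} = Q^{2}$
$D{\left(P \right)} = 4$ ($D{\left(P \right)} = \left(4 + P\right) - P = 4$)
$I{\left(v,K \right)} = 36$ ($I{\left(v,K \right)} = \left(2 + 4\right)^{2} = 6^{2} = 36$)
$- 851 I{\left(-8,0 \right)} = \left(-851\right) 36 = -30636$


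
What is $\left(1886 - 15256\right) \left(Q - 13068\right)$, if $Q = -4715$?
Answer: $237758710$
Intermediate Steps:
$\left(1886 - 15256\right) \left(Q - 13068\right) = \left(1886 - 15256\right) \left(-4715 - 13068\right) = \left(-13370\right) \left(-17783\right) = 237758710$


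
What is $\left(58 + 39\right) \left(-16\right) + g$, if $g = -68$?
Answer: $-1620$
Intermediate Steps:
$\left(58 + 39\right) \left(-16\right) + g = \left(58 + 39\right) \left(-16\right) - 68 = 97 \left(-16\right) - 68 = -1552 - 68 = -1620$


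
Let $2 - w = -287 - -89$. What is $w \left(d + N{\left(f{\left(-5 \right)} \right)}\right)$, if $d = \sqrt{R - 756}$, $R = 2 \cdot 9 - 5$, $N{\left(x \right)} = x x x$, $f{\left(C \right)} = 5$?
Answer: $25000 + 200 i \sqrt{743} \approx 25000.0 + 5451.6 i$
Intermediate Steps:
$N{\left(x \right)} = x^{3}$ ($N{\left(x \right)} = x^{2} x = x^{3}$)
$R = 13$ ($R = 18 - 5 = 13$)
$w = 200$ ($w = 2 - \left(-287 - -89\right) = 2 - \left(-287 + 89\right) = 2 - -198 = 2 + 198 = 200$)
$d = i \sqrt{743}$ ($d = \sqrt{13 - 756} = \sqrt{-743} = i \sqrt{743} \approx 27.258 i$)
$w \left(d + N{\left(f{\left(-5 \right)} \right)}\right) = 200 \left(i \sqrt{743} + 5^{3}\right) = 200 \left(i \sqrt{743} + 125\right) = 200 \left(125 + i \sqrt{743}\right) = 25000 + 200 i \sqrt{743}$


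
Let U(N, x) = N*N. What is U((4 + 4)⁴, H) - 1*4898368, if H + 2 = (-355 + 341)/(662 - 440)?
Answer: 11878848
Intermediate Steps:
H = -229/111 (H = -2 + (-355 + 341)/(662 - 440) = -2 - 14/222 = -2 - 14*1/222 = -2 - 7/111 = -229/111 ≈ -2.0631)
U(N, x) = N²
U((4 + 4)⁴, H) - 1*4898368 = ((4 + 4)⁴)² - 1*4898368 = (8⁴)² - 4898368 = 4096² - 4898368 = 16777216 - 4898368 = 11878848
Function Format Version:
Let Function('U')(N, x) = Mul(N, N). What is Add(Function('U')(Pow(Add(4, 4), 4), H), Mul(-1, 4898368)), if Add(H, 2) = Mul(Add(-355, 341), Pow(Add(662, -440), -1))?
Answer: 11878848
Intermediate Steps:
H = Rational(-229, 111) (H = Add(-2, Mul(Add(-355, 341), Pow(Add(662, -440), -1))) = Add(-2, Mul(-14, Pow(222, -1))) = Add(-2, Mul(-14, Rational(1, 222))) = Add(-2, Rational(-7, 111)) = Rational(-229, 111) ≈ -2.0631)
Function('U')(N, x) = Pow(N, 2)
Add(Function('U')(Pow(Add(4, 4), 4), H), Mul(-1, 4898368)) = Add(Pow(Pow(Add(4, 4), 4), 2), Mul(-1, 4898368)) = Add(Pow(Pow(8, 4), 2), -4898368) = Add(Pow(4096, 2), -4898368) = Add(16777216, -4898368) = 11878848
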